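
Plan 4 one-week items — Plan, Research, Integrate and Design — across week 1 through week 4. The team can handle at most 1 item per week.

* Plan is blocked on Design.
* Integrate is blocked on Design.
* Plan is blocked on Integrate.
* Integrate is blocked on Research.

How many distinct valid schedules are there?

Enumerating: Integrate in week 3; Research in week 2; Design in week 1; Plan in week 4 | Design in week 2, Research in week 1, Plan in week 4, Integrate in week 3.

2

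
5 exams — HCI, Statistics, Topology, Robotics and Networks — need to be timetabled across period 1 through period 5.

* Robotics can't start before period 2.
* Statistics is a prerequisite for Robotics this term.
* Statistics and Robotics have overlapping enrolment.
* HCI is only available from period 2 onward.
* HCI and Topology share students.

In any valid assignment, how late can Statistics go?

Downstream work caps Statistics at period 4.
Statistics at period 4 is achievable: Robotics=period 5; HCI=period 2; Topology=period 1; Statistics=period 4; Networks=period 1.

period 4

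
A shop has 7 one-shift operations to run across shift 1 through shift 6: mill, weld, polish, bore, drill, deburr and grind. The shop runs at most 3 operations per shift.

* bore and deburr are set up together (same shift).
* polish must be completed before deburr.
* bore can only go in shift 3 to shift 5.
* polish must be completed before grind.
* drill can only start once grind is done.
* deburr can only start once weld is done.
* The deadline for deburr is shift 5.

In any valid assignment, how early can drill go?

Precedence pushes drill to at least shift 3.
drill at shift 3 is achievable: mill -> shift 1; weld -> shift 1; deburr -> shift 3; polish -> shift 1; bore -> shift 3; drill -> shift 3; grind -> shift 2.

shift 3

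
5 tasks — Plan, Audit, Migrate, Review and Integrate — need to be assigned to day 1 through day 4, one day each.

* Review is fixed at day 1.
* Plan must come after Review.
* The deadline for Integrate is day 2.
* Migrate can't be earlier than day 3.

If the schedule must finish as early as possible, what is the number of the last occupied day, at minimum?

3

The precedence chain requires at least 2 distinct days.
Migrate can't be placed before day 3, so the schedule must run through at least day 3.
3 works (last occupied day: day 3): for example Plan -> day 2; Migrate -> day 3; Audit -> day 1; Review -> day 1; Integrate -> day 1.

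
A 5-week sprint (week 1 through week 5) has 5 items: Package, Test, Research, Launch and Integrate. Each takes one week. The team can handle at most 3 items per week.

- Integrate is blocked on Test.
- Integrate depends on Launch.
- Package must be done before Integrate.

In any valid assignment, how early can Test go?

week 1

Downstream work caps Test at week 4.
Test at week 1 is achievable: Integrate=week 2, Package=week 1, Launch=week 1, Research=week 2, Test=week 1.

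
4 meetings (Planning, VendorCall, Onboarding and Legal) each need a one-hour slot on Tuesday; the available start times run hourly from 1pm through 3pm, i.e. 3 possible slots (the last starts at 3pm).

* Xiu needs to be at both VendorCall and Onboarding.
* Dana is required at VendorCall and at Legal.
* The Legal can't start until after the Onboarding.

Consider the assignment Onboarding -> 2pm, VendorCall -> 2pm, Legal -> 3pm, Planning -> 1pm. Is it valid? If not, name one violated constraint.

Dana is required at VendorCall and at Legal — holds.
Xiu needs to be at both VendorCall and Onboarding — violated.
The Legal can't start until after the Onboarding — holds.

No. Xiu needs to be at both VendorCall and Onboarding is not satisfied.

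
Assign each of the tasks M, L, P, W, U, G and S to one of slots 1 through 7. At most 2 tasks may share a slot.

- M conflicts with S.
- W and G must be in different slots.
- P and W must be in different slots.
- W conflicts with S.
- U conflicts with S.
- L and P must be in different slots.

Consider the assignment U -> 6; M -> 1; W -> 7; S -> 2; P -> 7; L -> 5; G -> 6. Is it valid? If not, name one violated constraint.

Invalid. P and W must be in different slots.

W and G must be in different slots — holds.
U conflicts with S — holds.
At most 2 tasks may share a slot — holds.
M conflicts with S — holds.
P and W must be in different slots — violated.
L and P must be in different slots — holds.
W conflicts with S — holds.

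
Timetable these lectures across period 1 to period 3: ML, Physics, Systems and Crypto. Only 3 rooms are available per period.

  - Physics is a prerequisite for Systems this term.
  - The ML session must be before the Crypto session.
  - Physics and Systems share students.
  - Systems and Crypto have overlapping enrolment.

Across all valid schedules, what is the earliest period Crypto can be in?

period 2

Precedence pushes Crypto to at least period 2.
Crypto at period 2 is achievable: Crypto=period 2, Systems=period 3, ML=period 1, Physics=period 1.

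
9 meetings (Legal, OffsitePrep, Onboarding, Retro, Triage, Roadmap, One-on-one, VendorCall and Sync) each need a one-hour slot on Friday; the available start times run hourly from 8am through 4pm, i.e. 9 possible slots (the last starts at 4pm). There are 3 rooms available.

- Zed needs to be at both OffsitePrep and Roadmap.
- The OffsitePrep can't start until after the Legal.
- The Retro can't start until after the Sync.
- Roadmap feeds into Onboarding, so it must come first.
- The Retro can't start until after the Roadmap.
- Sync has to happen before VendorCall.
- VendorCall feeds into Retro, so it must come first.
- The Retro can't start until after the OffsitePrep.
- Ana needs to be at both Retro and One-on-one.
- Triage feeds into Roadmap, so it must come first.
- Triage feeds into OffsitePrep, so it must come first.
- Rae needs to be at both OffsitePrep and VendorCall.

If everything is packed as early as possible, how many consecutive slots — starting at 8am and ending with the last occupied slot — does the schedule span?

4

The precedence chain requires at least 3 distinct slots.
With at most 3 per slot and 9 meetings, at least 3 slots are needed.
Could 3 slots be enough, i.e. nothing placed later than 10am? No: Onboarding must come after Roadmap (at 8am or later) → {9am, 10am}; Roadmap must come before Onboarding (at 10am or earlier) → {8am, 9am}; OffsitePrep must come after Legal (at 8am or later) → {9am, 10am}; Retro must come after Sync (at 8am or later) → {9am, 10am}; Triage must come before OffsitePrep (at 10am or earlier) → {8am, 9am}; Roadmap must come after Triage (at 8am or later) → {9am}; Retro must come after OffsitePrep (at 9am or later) → {10am}; OffsitePrep must come before Retro (at 10am or earlier) → {9am}; Roadmap can't share with OffsitePrep (9am) → nothing is left.
So 3 slots is not enough.
4 works (last occupied slot: 11am): for example One-on-one=9am, VendorCall=10am, Triage=8am, Roadmap=10am, OffsitePrep=9am, Retro=11am, Legal=8am, Sync=8am, Onboarding=11am.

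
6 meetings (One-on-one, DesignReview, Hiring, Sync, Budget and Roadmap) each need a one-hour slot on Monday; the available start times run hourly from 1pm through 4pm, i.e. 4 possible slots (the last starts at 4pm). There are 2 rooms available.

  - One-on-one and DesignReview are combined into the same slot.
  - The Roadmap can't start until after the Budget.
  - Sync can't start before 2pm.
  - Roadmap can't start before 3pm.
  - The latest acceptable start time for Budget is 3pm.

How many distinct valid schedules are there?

53

Splitting on One-on-one: it can be 1pm (21), 2pm (14), 3pm (9), 4pm (9). Listing each branch's schedules as (DesignReview, Hiring, Sync, Budget, Roadmap):
One-on-one=1pm: (1pm,2pm,2pm,3pm,4pm) (1pm,2pm,3pm,2pm,3pm) (1pm,2pm,3pm,2pm,4pm) (1pm,2pm,3pm,3pm,4pm) (1pm,2pm,4pm,2pm,3pm) (1pm,2pm,4pm,2pm,4pm) (1pm,2pm,4pm,3pm,4pm) (1pm,3pm,2pm,2pm,3pm) (1pm,3pm,2pm,2pm,4pm) (1pm,3pm,2pm,3pm,4pm) (1pm,3pm,3pm,2pm,4pm) (1pm,3pm,4pm,2pm,3pm) (1pm,3pm,4pm,2pm,4pm) (1pm,3pm,4pm,3pm,4pm) (1pm,4pm,2pm,2pm,3pm) (1pm,4pm,2pm,2pm,4pm) (1pm,4pm,2pm,3pm,4pm) (1pm,4pm,3pm,2pm,3pm) (1pm,4pm,3pm,2pm,4pm) (1pm,4pm,3pm,3pm,4pm) (1pm,4pm,4pm,2pm,3pm) — 21.
One-on-one=2pm: (2pm,1pm,3pm,1pm,3pm) (2pm,1pm,3pm,1pm,4pm) (2pm,1pm,3pm,3pm,4pm) (2pm,1pm,4pm,1pm,3pm) (2pm,1pm,4pm,1pm,4pm) (2pm,1pm,4pm,3pm,4pm) (2pm,3pm,3pm,1pm,4pm) (2pm,3pm,4pm,1pm,3pm) (2pm,3pm,4pm,1pm,4pm) (2pm,3pm,4pm,3pm,4pm) (2pm,4pm,3pm,1pm,3pm) (2pm,4pm,3pm,1pm,4pm) (2pm,4pm,3pm,3pm,4pm) (2pm,4pm,4pm,1pm,3pm) — 14.
One-on-one=3pm: (3pm,1pm,2pm,1pm,4pm) (3pm,1pm,2pm,2pm,4pm) (3pm,1pm,4pm,1pm,4pm) (3pm,1pm,4pm,2pm,4pm) (3pm,2pm,2pm,1pm,4pm) (3pm,2pm,4pm,1pm,4pm) (3pm,2pm,4pm,2pm,4pm) (3pm,4pm,2pm,1pm,4pm) (3pm,4pm,2pm,2pm,4pm) — 9.
One-on-one=4pm: (4pm,1pm,2pm,1pm,3pm) (4pm,1pm,2pm,2pm,3pm) (4pm,1pm,3pm,1pm,3pm) (4pm,1pm,3pm,2pm,3pm) (4pm,2pm,2pm,1pm,3pm) (4pm,2pm,3pm,1pm,3pm) (4pm,2pm,3pm,2pm,3pm) (4pm,3pm,2pm,1pm,3pm) (4pm,3pm,2pm,2pm,3pm) — 9.
Summing: 21 + 14 + 9 + 9 = 53.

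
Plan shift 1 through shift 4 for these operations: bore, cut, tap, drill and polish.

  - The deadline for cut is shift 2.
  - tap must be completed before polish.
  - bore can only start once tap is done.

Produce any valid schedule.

drill -> shift 1; cut -> shift 1; polish -> shift 2; tap -> shift 1; bore -> shift 2

Checking: tap(shift 1) before polish(shift 2); tap(shift 1) before bore(shift 2); cut=shift 1 in [shift 1,shift 2].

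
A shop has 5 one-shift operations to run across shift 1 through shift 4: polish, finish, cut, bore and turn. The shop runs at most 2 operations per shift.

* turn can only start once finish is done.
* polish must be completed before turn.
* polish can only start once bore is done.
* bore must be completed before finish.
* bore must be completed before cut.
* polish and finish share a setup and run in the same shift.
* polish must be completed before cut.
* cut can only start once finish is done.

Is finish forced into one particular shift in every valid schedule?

No

finish can be shift 2 (e.g. turn=shift 3, polish=shift 2, bore=shift 1, finish=shift 2, cut=shift 3) or shift 3 (e.g. finish=shift 3, bore=shift 1, turn=shift 4, polish=shift 3, cut=shift 4).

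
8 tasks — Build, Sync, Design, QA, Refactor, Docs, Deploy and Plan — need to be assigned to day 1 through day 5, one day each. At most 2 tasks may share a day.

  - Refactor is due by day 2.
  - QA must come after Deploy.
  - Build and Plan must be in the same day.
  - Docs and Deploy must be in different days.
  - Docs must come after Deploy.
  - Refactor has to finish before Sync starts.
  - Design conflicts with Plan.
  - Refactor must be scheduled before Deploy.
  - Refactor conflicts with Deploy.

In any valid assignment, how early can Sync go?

Precedence pushes Sync to at least day 2.
Sync at day 2 is achievable: Docs -> day 3, Design -> day 1, QA -> day 3, Deploy -> day 2, Build -> day 4, Sync -> day 2, Plan -> day 4, Refactor -> day 1.

day 2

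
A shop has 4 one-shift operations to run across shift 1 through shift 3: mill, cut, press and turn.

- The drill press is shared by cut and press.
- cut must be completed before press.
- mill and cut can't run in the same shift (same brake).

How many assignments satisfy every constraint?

18

Splitting on mill: it can be shift 1 (3), shift 2 (6), shift 3 (9). Listing each branch's schedules as (cut, press, turn) by shift number:
mill=shift 1: (2,3,1) (2,3,2) (2,3,3) — 3.
mill=shift 2: (1,2,1) (1,2,2) (1,2,3) (1,3,1) (1,3,2) (1,3,3) — 6.
mill=shift 3: (1,2,1) (1,2,2) (1,2,3) (1,3,1) (1,3,2) (1,3,3) (2,3,1) (2,3,2) (2,3,3) — 9.
Summing: 3 + 6 + 9 = 18.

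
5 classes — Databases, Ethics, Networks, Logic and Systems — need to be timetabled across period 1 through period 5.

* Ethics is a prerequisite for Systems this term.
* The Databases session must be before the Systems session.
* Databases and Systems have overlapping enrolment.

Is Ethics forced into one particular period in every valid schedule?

No

Ethics can be period 1 (e.g. Systems in period 2, Logic in period 1, Ethics in period 1, Networks in period 1, Databases in period 1) or period 2 (e.g. Systems=period 3; Databases=period 1; Ethics=period 2; Networks=period 1; Logic=period 1).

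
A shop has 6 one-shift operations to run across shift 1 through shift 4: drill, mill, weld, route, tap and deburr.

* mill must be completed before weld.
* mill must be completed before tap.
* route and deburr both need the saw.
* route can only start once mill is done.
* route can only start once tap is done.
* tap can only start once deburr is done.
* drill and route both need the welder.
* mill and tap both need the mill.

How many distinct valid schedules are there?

Splitting on drill: it can be shift 1 (16), shift 2 (16), shift 3 (13), shift 4 (3). Listing each branch's schedules as (mill, weld, route, tap, deburr) by shift number:
drill=shift 1: (1,2,3,2,1) (1,2,4,2,1) (1,2,4,3,1) (1,2,4,3,2) (1,3,3,2,1) (1,3,4,2,1) (1,3,4,3,1) (1,3,4,3,2) (1,4,3,2,1) (1,4,4,2,1) (1,4,4,3,1) (1,4,4,3,2) (2,3,4,3,1) (2,3,4,3,2) (2,4,4,3,1) (2,4,4,3,2) — 16.
drill=shift 2: (1,2,3,2,1) (1,2,4,2,1) (1,2,4,3,1) (1,2,4,3,2) (1,3,3,2,1) (1,3,4,2,1) (1,3,4,3,1) (1,3,4,3,2) (1,4,3,2,1) (1,4,4,2,1) (1,4,4,3,1) (1,4,4,3,2) (2,3,4,3,1) (2,3,4,3,2) (2,4,4,3,1) (2,4,4,3,2) — 16.
drill=shift 3: (1,2,4,2,1) (1,2,4,3,1) (1,2,4,3,2) (1,3,4,2,1) (1,3,4,3,1) (1,3,4,3,2) (1,4,4,2,1) (1,4,4,3,1) (1,4,4,3,2) (2,3,4,3,1) (2,3,4,3,2) (2,4,4,3,1) (2,4,4,3,2) — 13.
drill=shift 4: (1,2,3,2,1) (1,3,3,2,1) (1,4,3,2,1) — 3.
Summing: 16 + 16 + 13 + 3 = 48.

48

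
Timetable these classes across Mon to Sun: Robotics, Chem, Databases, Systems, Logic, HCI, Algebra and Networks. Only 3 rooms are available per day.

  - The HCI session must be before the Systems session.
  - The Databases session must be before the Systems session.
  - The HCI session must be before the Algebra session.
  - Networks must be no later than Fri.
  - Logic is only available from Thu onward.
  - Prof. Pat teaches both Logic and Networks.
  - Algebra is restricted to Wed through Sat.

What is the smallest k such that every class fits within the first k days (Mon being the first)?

The precedence chain requires at least 2 distinct days.
With at most 3 per day and 8 classes, at least 3 days are needed.
Logic can't be placed before Thu — that is day 4 counting from Mon — so the schedule must run through at least 4 days.
4 works (last occupied day: Thu): for example Logic -> Thu, Chem -> Tue, Networks -> Tue, Databases -> Mon, Systems -> Tue, HCI -> Mon, Robotics -> Mon, Algebra -> Wed.

4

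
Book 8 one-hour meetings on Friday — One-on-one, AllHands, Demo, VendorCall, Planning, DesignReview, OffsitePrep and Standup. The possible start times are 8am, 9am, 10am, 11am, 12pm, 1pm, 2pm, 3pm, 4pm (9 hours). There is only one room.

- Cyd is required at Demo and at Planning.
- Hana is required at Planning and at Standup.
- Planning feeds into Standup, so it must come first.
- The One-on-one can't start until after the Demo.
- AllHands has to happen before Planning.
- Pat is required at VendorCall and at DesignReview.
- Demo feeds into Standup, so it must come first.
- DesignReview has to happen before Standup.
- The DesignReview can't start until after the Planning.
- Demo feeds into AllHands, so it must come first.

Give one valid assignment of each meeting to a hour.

Standup -> 12pm, Planning -> 10am, OffsitePrep -> 3pm, AllHands -> 9am, One-on-one -> 1pm, DesignReview -> 11am, VendorCall -> 2pm, Demo -> 8am

Checking: Demo(8am) before Standup(12pm); Demo(8am) before AllHands(9am); AllHands(9am) before Planning(10am); Demo(8am) before One-on-one(1pm); DesignReview(11am) before Standup(12pm); Planning(10am) before Standup(12pm); Planning(10am) before DesignReview(11am); Planning(10am) != Standup(12pm); VendorCall(2pm) != DesignReview(11am); Demo(8am) != Planning(10am); max 1 per hour (cap 1).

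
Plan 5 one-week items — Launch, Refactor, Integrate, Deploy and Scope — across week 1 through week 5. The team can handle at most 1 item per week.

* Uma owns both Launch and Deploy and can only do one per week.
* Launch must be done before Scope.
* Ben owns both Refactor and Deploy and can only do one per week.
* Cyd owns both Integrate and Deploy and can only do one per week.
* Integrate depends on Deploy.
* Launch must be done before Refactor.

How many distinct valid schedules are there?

20

Splitting on Launch: it can be week 1 (12), week 2 (6), week 3 (2). Listing each branch's schedules as (Refactor, Integrate, Deploy, Scope) by week number:
Launch=week 1: (2,4,3,5) (2,5,3,4) (2,5,4,3) (3,4,2,5) (3,5,2,4) (3,5,4,2) (4,3,2,5) (4,5,2,3) (4,5,3,2) (5,3,2,4) (5,4,2,3) (5,4,3,2) — 12.
Launch=week 2: (3,4,1,5) (3,5,1,4) (4,3,1,5) (4,5,1,3) (5,3,1,4) (5,4,1,3) — 6.
Launch=week 3: (4,2,1,5) (5,2,1,4) — 2.
Summing: 12 + 6 + 2 = 20.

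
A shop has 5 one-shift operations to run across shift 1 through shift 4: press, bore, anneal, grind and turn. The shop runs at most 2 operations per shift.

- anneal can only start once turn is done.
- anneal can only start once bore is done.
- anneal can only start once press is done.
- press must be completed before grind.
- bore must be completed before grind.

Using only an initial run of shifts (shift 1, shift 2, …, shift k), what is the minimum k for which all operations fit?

3 shifts

The precedence chain requires at least 2 distinct shifts.
With at most 2 per shift and 5 operations, at least 3 shifts are needed.
3 works (last occupied shift: shift 3): for example bore=shift 1; anneal=shift 3; press=shift 1; grind=shift 2; turn=shift 2.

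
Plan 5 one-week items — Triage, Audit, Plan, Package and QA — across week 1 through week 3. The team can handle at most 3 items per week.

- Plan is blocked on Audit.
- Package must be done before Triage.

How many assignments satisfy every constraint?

Splitting on Triage: it can be week 2 (9), week 3 (18). Listing each branch's schedules as (Audit, Plan, Package, QA) by week number:
Triage=week 2: (1,2,1,1) (1,2,1,2) (1,2,1,3) (1,3,1,1) (1,3,1,2) (1,3,1,3) (2,3,1,1) (2,3,1,2) (2,3,1,3) — 9.
Triage=week 3: (1,2,1,1) (1,2,1,2) (1,2,1,3) (1,2,2,1) (1,2,2,2) (1,2,2,3) (1,3,1,1) (1,3,1,2) (1,3,1,3) (1,3,2,1) (1,3,2,2) (1,3,2,3) (2,3,1,1) (2,3,1,2) (2,3,1,3) (2,3,2,1) (2,3,2,2) (2,3,2,3) — 18.
Summing: 9 + 18 = 27.

27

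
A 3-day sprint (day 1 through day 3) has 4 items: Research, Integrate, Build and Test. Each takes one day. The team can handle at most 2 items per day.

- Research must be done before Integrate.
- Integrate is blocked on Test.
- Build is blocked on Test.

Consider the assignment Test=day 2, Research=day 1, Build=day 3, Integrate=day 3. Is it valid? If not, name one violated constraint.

Research must be done before Integrate — holds.
The team can handle at most 2 items per day — holds.
Integrate is blocked on Test — holds.
Build is blocked on Test — holds.

Yes, all constraints hold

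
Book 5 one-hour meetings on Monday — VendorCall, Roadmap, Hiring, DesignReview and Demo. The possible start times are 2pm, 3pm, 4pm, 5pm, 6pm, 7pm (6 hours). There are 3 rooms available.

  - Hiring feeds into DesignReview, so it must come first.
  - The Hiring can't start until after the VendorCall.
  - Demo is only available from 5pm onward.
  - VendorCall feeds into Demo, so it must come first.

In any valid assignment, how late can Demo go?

7pm

Demo is available from 5pm.
Demo at 7pm is achievable: Demo in 7pm; Roadmap in 2pm; DesignReview in 4pm; Hiring in 3pm; VendorCall in 2pm.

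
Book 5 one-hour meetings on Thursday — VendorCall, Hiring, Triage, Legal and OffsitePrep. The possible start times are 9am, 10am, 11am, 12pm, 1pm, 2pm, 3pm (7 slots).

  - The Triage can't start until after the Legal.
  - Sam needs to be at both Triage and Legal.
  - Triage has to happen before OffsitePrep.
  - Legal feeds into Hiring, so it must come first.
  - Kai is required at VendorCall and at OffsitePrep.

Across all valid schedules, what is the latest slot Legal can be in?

1pm

Downstream work caps Legal at 1pm.
Legal at 1pm is achievable: OffsitePrep in 3pm, Triage in 2pm, Legal in 1pm, Hiring in 2pm, VendorCall in 9am.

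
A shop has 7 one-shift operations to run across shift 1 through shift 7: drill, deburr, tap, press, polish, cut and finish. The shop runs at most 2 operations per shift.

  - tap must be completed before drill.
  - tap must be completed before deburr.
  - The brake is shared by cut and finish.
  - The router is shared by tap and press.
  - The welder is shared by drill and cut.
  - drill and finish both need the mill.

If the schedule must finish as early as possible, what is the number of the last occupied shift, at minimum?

The precedence chain requires at least 2 distinct shifts.
With at most 2 per shift and 7 operations, at least 4 shifts are needed.
4 works (last occupied shift: shift 4): for example finish in shift 4, deburr in shift 2, polish in shift 1, drill in shift 2, tap in shift 1, press in shift 3, cut in shift 3.

shift 4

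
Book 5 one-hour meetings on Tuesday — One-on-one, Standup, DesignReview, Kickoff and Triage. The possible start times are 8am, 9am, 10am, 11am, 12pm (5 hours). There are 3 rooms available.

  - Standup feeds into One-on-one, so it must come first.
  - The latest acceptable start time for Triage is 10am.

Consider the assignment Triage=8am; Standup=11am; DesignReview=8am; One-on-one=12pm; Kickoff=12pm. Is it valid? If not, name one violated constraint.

Standup feeds into One-on-one, so it must come first — holds.
There are 3 rooms available — holds.
The latest acceptable start time for Triage is 10am — holds.

Yes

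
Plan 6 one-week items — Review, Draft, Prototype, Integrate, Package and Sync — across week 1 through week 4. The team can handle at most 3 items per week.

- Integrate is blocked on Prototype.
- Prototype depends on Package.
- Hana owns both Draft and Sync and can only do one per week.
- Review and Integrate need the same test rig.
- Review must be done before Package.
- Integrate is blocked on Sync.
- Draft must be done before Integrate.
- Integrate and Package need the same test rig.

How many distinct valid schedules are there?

Splitting on Draft: it can be week 1 (2), week 2 (2), week 3 (2). Listing each branch's schedules as (Review, Prototype, Integrate, Package, Sync) by week number:
Draft=week 1: (1,3,4,2,2) (1,3,4,2,3) — 2.
Draft=week 2: (1,3,4,2,1) (1,3,4,2,3) — 2.
Draft=week 3: (1,3,4,2,1) (1,3,4,2,2) — 2.
Summing: 2 + 2 + 2 = 6.

6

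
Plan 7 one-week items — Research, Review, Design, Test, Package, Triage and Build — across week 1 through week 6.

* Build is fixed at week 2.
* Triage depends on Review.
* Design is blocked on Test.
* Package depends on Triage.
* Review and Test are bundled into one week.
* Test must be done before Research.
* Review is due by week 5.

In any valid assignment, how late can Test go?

week 4

Test must be in the same week as Review, which can't be after week 4, so Test is at most week 4.
Test at week 4 is achievable: Build -> week 2; Research -> week 5; Review -> week 4; Test -> week 4; Triage -> week 5; Design -> week 5; Package -> week 6.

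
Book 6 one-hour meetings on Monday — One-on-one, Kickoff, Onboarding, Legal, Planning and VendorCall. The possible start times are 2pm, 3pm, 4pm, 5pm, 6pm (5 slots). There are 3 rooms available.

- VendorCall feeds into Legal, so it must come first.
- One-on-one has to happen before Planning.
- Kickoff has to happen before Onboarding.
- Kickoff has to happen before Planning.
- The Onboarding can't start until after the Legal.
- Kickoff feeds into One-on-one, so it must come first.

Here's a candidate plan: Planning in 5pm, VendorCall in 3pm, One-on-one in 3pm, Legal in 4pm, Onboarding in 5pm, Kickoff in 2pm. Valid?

Yes, all constraints hold

Kickoff feeds into One-on-one, so it must come first — holds.
The Onboarding can't start until after the Legal — holds.
One-on-one has to happen before Planning — holds.
There are 3 rooms available — holds.
Kickoff has to happen before Onboarding — holds.
Kickoff has to happen before Planning — holds.
VendorCall feeds into Legal, so it must come first — holds.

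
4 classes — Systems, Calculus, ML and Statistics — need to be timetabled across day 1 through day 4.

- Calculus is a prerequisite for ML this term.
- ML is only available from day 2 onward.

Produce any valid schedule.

Systems=day 1; Calculus=day 1; Statistics=day 1; ML=day 2

Checking: Calculus(day 1) before ML(day 2); ML=day 2 in [day 2,day 4].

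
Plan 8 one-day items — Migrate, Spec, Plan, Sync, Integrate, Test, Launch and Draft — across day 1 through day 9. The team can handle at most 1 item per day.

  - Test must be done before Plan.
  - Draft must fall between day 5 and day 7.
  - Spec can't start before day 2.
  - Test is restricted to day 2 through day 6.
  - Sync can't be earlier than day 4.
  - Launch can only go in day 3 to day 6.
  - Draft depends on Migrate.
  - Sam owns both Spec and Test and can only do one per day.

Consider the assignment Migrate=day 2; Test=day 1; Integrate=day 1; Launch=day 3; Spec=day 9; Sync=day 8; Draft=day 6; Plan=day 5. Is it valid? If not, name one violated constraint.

Launch can only go in day 3 to day 6 — holds.
Test must be done before Plan — holds.
Draft must fall between day 5 and day 7 — holds.
The team can handle at most 1 item per day — violated.
Spec can't start before day 2 — holds.
Sync can't be earlier than day 4 — holds.
Draft depends on Migrate — holds.
Test is restricted to day 2 through day 6 — violated.
Sam owns both Spec and Test and can only do one per day — holds.

Invalid. Test is restricted to day 2 through day 6.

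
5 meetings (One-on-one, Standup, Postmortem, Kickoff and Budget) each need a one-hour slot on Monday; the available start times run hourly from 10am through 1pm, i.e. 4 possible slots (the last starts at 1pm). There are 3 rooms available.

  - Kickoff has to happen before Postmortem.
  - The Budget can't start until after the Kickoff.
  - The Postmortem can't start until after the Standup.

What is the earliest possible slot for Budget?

Precedence pushes Budget to at least 11am.
Budget at 11am is achievable: One-on-one=10am; Kickoff=10am; Postmortem=11am; Budget=11am; Standup=10am.

11am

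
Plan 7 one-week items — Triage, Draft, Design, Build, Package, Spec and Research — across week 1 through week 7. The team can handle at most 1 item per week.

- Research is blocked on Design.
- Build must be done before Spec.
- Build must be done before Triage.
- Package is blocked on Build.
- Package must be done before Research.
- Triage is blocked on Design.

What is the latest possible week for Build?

Downstream work caps Build at week 5.
Build at week 3 is achievable: Build=week 3, Design=week 1, Spec=week 7, Draft=week 2, Package=week 5, Triage=week 4, Research=week 6.
Nothing later works — the capacity limit rule out every week after week 3.

week 3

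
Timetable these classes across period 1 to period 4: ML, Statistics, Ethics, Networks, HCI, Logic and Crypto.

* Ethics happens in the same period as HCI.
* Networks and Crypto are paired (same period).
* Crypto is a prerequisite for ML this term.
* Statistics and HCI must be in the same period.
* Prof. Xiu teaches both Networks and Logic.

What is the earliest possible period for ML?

Precedence pushes ML to at least period 2.
ML at period 2 is achievable: HCI -> period 1; Networks -> period 1; Statistics -> period 1; Crypto -> period 1; ML -> period 2; Logic -> period 2; Ethics -> period 1.

period 2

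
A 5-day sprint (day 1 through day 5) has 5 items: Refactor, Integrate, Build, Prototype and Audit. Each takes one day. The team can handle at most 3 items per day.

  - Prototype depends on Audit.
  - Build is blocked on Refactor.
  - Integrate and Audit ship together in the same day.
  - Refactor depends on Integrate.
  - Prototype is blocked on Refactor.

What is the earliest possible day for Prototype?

Precedence pushes Prototype to at least day 3.
Prototype at day 3 is achievable: Refactor in day 2; Audit in day 1; Prototype in day 3; Build in day 3; Integrate in day 1.

day 3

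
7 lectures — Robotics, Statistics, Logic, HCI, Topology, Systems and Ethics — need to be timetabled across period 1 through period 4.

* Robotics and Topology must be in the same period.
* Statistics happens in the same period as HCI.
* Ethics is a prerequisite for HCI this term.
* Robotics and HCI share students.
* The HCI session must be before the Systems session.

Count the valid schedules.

Splitting on Robotics: it can be period 1 (16), period 2 (8), period 3 (8), period 4 (16). Listing each branch's schedules as (Statistics, Logic, HCI, Topology, Systems, Ethics) by period number:
Robotics=period 1: (2,1,2,1,3,1) (2,1,2,1,4,1) (2,2,2,1,3,1) (2,2,2,1,4,1) (2,3,2,1,3,1) (2,3,2,1,4,1) (2,4,2,1,3,1) (2,4,2,1,4,1) (3,1,3,1,4,1) (3,1,3,1,4,2) (3,2,3,1,4,1) (3,2,3,1,4,2) (3,3,3,1,4,1) (3,3,3,1,4,2) (3,4,3,1,4,1) (3,4,3,1,4,2) — 16.
Robotics=period 2: (3,1,3,2,4,1) (3,1,3,2,4,2) (3,2,3,2,4,1) (3,2,3,2,4,2) (3,3,3,2,4,1) (3,3,3,2,4,2) (3,4,3,2,4,1) (3,4,3,2,4,2) — 8.
Robotics=period 3: (2,1,2,3,3,1) (2,1,2,3,4,1) (2,2,2,3,3,1) (2,2,2,3,4,1) (2,3,2,3,3,1) (2,3,2,3,4,1) (2,4,2,3,3,1) (2,4,2,3,4,1) — 8.
Robotics=period 4: (2,1,2,4,3,1) (2,1,2,4,4,1) (2,2,2,4,3,1) (2,2,2,4,4,1) (2,3,2,4,3,1) (2,3,2,4,4,1) (2,4,2,4,3,1) (2,4,2,4,4,1) (3,1,3,4,4,1) (3,1,3,4,4,2) (3,2,3,4,4,1) (3,2,3,4,4,2) (3,3,3,4,4,1) (3,3,3,4,4,2) (3,4,3,4,4,1) (3,4,3,4,4,2) — 16.
Summing: 16 + 8 + 8 + 16 = 48.

48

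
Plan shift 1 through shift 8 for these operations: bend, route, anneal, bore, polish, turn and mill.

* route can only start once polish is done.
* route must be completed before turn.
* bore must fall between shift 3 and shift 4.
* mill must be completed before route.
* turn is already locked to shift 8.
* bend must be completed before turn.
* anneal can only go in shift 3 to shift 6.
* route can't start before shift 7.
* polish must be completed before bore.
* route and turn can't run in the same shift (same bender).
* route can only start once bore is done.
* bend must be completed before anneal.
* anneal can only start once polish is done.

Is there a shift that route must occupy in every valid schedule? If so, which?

route's window is shift 7–shift 8.
turn is fixed at shift 8, and route can't share a shift with turn.
So route must be shift 7.

shift 7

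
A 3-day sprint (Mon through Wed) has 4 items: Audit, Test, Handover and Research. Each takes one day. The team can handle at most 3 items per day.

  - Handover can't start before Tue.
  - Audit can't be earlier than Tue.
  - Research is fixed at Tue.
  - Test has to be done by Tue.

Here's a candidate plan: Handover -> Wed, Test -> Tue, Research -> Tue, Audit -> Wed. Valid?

Audit can't be earlier than Tue — holds.
Research is fixed at Tue — holds.
The team can handle at most 3 items per day — holds.
Test has to be done by Tue — holds.
Handover can't start before Tue — holds.

Yes, all constraints hold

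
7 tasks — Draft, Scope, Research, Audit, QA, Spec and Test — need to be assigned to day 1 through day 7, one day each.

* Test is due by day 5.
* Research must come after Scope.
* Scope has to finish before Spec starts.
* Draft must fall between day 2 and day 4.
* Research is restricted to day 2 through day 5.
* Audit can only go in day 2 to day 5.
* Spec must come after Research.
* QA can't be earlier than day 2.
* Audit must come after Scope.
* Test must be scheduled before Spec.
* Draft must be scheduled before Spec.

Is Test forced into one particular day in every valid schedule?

No

Test can be day 1 (e.g. Spec in day 3; Scope in day 1; Test in day 1; Audit in day 2; Draft in day 2; QA in day 2; Research in day 2) or day 2 (e.g. Scope=day 1; Research=day 2; QA=day 2; Test=day 2; Draft=day 2; Spec=day 3; Audit=day 2).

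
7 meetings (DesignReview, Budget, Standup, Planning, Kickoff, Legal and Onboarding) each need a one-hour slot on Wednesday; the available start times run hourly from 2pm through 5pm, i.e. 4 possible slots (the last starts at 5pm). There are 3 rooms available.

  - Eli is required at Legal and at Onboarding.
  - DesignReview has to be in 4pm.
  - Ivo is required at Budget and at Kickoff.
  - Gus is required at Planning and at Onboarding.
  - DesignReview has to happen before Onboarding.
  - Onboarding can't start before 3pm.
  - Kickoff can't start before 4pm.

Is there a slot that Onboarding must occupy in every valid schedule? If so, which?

5pm

Onboarding is available from 3pm; precedence pushes Onboarding to at least 5pm.
So Onboarding is pinned to 5pm.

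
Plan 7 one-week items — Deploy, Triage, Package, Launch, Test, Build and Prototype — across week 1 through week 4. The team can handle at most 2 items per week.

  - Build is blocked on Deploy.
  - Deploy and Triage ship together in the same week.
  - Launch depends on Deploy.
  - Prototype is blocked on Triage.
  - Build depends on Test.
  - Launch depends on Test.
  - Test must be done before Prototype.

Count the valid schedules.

Splitting on Deploy: it can be week 1 (12), week 2 (12). Listing each branch's schedules as (Triage, Package, Launch, Test, Build, Prototype) by week number:
Deploy=week 1: (1,2,3,2,3,4) (1,2,3,2,4,3) (1,2,3,2,4,4) (1,2,4,2,3,3) (1,2,4,2,3,4) (1,2,4,2,4,3) (1,3,3,2,4,4) (1,3,4,2,3,4) (1,3,4,2,4,3) (1,4,3,2,3,4) (1,4,3,2,4,3) (1,4,4,2,3,3) — 12.
Deploy=week 2: (2,1,3,1,3,4) (2,1,3,1,4,3) (2,1,3,1,4,4) (2,1,4,1,3,3) (2,1,4,1,3,4) (2,1,4,1,4,3) (2,3,3,1,4,4) (2,3,4,1,3,4) (2,3,4,1,4,3) (2,4,3,1,3,4) (2,4,3,1,4,3) (2,4,4,1,3,3) — 12.
Summing: 12 + 12 = 24.

24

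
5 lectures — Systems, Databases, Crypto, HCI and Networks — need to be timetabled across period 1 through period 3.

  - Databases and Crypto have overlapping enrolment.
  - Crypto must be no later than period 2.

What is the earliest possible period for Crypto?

Crypto's own window allows nothing later than period 2.
Crypto at period 1 is achievable: Databases=period 2, HCI=period 1, Crypto=period 1, Networks=period 1, Systems=period 1.

period 1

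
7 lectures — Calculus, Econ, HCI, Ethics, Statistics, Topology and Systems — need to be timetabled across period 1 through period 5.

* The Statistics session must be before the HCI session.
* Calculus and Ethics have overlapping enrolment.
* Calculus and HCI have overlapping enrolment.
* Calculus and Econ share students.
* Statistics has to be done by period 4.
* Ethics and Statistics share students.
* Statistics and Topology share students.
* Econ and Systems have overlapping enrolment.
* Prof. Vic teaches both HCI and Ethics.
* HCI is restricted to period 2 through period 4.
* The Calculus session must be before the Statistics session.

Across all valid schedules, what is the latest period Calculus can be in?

Downstream work caps Calculus at period 2.
Calculus at period 2 is achievable: Systems -> period 2, Ethics -> period 1, Calculus -> period 2, HCI -> period 4, Statistics -> period 3, Econ -> period 1, Topology -> period 1.

period 2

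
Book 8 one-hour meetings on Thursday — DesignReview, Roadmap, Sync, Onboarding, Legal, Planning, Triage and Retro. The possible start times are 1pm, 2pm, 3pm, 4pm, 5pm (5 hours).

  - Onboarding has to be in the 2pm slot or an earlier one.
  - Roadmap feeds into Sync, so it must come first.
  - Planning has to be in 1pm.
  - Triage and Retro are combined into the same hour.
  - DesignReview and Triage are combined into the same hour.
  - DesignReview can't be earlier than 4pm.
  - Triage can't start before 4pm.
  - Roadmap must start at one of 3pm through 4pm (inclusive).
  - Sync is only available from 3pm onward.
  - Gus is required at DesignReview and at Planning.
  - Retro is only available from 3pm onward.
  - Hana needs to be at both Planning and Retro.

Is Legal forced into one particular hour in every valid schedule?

Legal can be 1pm (e.g. Onboarding in 1pm; Retro in 4pm; Sync in 4pm; DesignReview in 4pm; Roadmap in 3pm; Planning in 1pm; Legal in 1pm; Triage in 4pm) or 2pm (e.g. Triage -> 4pm; Onboarding -> 1pm; DesignReview -> 4pm; Legal -> 2pm; Sync -> 4pm; Roadmap -> 3pm; Planning -> 1pm; Retro -> 4pm).

No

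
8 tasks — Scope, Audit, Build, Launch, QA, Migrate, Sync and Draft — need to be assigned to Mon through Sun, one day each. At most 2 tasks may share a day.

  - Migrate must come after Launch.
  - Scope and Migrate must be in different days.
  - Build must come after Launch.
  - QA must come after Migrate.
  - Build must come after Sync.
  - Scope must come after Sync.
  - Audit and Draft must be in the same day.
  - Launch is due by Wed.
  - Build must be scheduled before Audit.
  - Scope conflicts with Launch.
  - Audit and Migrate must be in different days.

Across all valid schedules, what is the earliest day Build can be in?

Tue

Precedence pushes Build to at least Tue; downstream work caps Build at Sat.
Build at Tue is achievable: Sync=Mon; Draft=Thu; QA=Wed; Migrate=Tue; Scope=Wed; Audit=Thu; Launch=Mon; Build=Tue.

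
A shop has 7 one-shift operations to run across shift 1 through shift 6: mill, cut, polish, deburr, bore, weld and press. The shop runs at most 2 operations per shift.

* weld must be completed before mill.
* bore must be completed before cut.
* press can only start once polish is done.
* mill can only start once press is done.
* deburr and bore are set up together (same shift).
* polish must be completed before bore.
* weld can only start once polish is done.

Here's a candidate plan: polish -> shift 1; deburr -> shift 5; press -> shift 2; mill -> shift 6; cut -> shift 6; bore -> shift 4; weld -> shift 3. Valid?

No. deburr and bore are set up together (same shift) is not satisfied.

deburr and bore are set up together (same shift) — violated.
weld can only start once polish is done — holds.
press can only start once polish is done — holds.
bore must be completed before cut — holds.
polish must be completed before bore — holds.
weld must be completed before mill — holds.
mill can only start once press is done — holds.
The shop runs at most 2 operations per shift — holds.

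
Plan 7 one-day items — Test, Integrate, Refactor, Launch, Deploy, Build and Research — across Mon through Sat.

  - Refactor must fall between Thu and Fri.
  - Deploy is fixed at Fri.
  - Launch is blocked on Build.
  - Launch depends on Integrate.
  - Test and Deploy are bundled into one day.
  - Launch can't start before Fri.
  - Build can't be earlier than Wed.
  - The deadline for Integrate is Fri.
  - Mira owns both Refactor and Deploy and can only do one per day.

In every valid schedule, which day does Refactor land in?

Thu

Refactor's window is Thu–Fri.
Deploy is fixed at Fri, and Refactor can't share a day with Deploy.
So Refactor must be Thu.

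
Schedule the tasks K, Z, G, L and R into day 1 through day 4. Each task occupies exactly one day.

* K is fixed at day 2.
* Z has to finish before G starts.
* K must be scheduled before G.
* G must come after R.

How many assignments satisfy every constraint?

Splitting on Z: it can be day 1 (20), day 2 (20), day 3 (12). Listing each branch's schedules as (K, G, L, R) by day number:
Z=day 1: (2,3,1,1) (2,3,1,2) (2,3,2,1) (2,3,2,2) (2,3,3,1) (2,3,3,2) (2,3,4,1) (2,3,4,2) (2,4,1,1) (2,4,1,2) (2,4,1,3) (2,4,2,1) (2,4,2,2) (2,4,2,3) (2,4,3,1) (2,4,3,2) (2,4,3,3) (2,4,4,1) (2,4,4,2) (2,4,4,3) — 20.
Z=day 2: (2,3,1,1) (2,3,1,2) (2,3,2,1) (2,3,2,2) (2,3,3,1) (2,3,3,2) (2,3,4,1) (2,3,4,2) (2,4,1,1) (2,4,1,2) (2,4,1,3) (2,4,2,1) (2,4,2,2) (2,4,2,3) (2,4,3,1) (2,4,3,2) (2,4,3,3) (2,4,4,1) (2,4,4,2) (2,4,4,3) — 20.
Z=day 3: (2,4,1,1) (2,4,1,2) (2,4,1,3) (2,4,2,1) (2,4,2,2) (2,4,2,3) (2,4,3,1) (2,4,3,2) (2,4,3,3) (2,4,4,1) (2,4,4,2) (2,4,4,3) — 12.
Summing: 20 + 20 + 12 = 52.

52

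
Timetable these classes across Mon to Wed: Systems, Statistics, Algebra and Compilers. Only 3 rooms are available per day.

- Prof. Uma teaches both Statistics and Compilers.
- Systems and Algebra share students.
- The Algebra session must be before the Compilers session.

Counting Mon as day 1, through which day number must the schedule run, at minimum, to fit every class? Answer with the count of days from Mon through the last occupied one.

The precedence chain requires at least 2 distinct days.
With at most 3 per day and 4 classes, at least 2 days are needed.
2 works (last occupied day: Tue): for example Statistics in Mon, Compilers in Tue, Systems in Tue, Algebra in Mon.

2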